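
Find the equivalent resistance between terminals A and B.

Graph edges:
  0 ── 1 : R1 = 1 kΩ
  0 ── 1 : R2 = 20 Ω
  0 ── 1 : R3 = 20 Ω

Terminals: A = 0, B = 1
Reduce the network between node 0 (A) and node 1 (B) by series/parallel combination:
  Rp1 = R1 ‖ R2 ‖ R3 (parallel, all between nodes 0 and 1) = 1/(1/1000 + 1/20 + 1/20) = 9.901 Ω
R_eq = 9.901 Ω

Final answer: 9.901 Ω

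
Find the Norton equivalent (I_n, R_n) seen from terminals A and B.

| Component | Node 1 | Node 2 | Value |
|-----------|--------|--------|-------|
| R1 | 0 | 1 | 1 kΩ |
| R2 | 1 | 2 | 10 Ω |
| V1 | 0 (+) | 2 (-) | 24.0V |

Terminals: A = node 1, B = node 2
Find the Thévenin equivalent first; then I_n = V_th/R_th and R_n = R_th.
Step 1 — V_th is the open-circuit voltage V_A - V_B (nothing connected across the terminals).
Nodal analysis, taking node 2 as the 0 V reference.
Source V1 fixes V_0 = 24 V.
KCL at each unknown node (sum of currents leaving = 0; resistances in Ω):
  Node 1: (V_1 - 24)/1000 + (V_1 - 0)/10 = 0
Collecting terms: 0.101 × V_1 = 0.024  =>  V_1 = 0.2376 V
V_th = V_1 - V_2 = 0.2376 - 0 = 0.2376 V
Step 2 — R_th: zero the source — replace V1 by a short circuit (node 2 merges into node 0) — and find the resistance seen between A (node 1) and B (node 0).
Reduce the network between node 1 (A) and node 0 (B) by series/parallel combination:
  Rp1 = R1 ‖ R2 (parallel, both between nodes 0 and 1) = 1/(1/1000 + 1/10) = 9.901 Ω
R_th = 9.901 Ω
I_n = V_th/R_th = 0.2376/9.901 = 0.024 A, and R_n = R_th = 9.901 Ω

Final answer: I_n = 0.024 A, R_n = 9.901 Ω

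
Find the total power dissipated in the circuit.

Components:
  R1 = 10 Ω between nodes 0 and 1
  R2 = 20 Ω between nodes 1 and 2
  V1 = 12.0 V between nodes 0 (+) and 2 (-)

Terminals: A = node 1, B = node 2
Nodal analysis, taking node 2 as the 0 V reference.
Source V1 fixes V_0 = 12 V.
KCL at each unknown node (sum of currents leaving = 0; resistances in Ω):
  Node 1: (V_1 - 12)/10 + (V_1 - 0)/20 = 0
Collecting terms: 0.15 × V_1 = 1.2  =>  V_1 = 8 V
Power in each resistor, P = (ΔV)²/R:
  P_R1 = (12 - 8)²/10 = 1.6 W
  P_R2 = (8 - 0)²/20 = 3.2 W
P_total = P_R1 + P_R2 = 4.8 W

Final answer: 4.8 W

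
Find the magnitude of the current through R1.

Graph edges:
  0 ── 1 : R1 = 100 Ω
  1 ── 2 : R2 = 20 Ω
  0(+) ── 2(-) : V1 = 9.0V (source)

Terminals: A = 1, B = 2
Nodal analysis, taking node 2 as the 0 V reference.
Source V1 fixes V_0 = 9 V.
KCL at each unknown node (sum of currents leaving = 0; resistances in Ω):
  Node 1: (V_1 - 9)/100 + (V_1 - 0)/20 = 0
Collecting terms: 0.06 × V_1 = 0.09  =>  V_1 = 1.5 V
I_R1 = (V_0 - V_1)/R1 = (9 - 1.5)/100 = 0.075 A
|I_R1| = 0.075 A

Final answer: |I_R1| = 0.075 A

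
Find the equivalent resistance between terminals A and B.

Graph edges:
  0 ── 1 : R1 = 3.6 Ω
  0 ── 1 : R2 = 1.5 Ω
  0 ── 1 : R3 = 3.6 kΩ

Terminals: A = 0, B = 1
Reduce the network between node 0 (A) and node 1 (B) by series/parallel combination:
  Rp1 = R1 ‖ R2 ‖ R3 (parallel, all between nodes 0 and 1) = 1/(1/3.6 + 1/1.5 + 1/3600) = 1.059 Ω
R_eq = 1.059 Ω

Final answer: 1.059 Ω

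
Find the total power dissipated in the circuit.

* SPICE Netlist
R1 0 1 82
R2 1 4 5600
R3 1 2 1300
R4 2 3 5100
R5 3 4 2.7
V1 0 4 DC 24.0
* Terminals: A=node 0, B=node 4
Nodal analysis, taking node 4 as the 0 V reference.
Source V1 fixes V_0 = 24 V.
KCL at each unknown node (sum of currents leaving = 0; resistances in Ω):
  Node 1: (V_1 - 24)/82 + (V_1 - 0)/5600 + (V_1 - V_2)/1300 = 0
  Node 2: (V_2 - V_1)/1300 + (V_2 - V_3)/5100 = 0
  Node 3: (V_3 - V_2)/5100 + (V_3 - 0)/2.7 = 0
Collecting terms (coefficients in siemens):
  0.01314·V_1 - 0.0007692·V_2 = 0.2927
  0.0009653·V_2 - 0.0007692·V_1 - 0.0001961·V_3 = 0
  0.3706·V_3 - 0.0001961·V_2 = 0
Solving these 3 simultaneous equations (Gaussian elimination) gives:
  V_1 = 23.36 V, V_2 = 18.62 V, V_3 = 0.00985 V
Power in each resistor, P = (ΔV)²/R:
  P_R1 = (24 - 23.36)²/82 = 0.005014 W
  P_R2 = (23.36 - 0)²/5600 = 0.09743 W
  P_R3 = (23.36 - 18.62)²/1300 = 0.0173 W
  P_R4 = (18.62 - 0.00985)²/5100 = 0.06788 W
  P_R5 = (0.00985 - 0)²/2.7 = 0.00003594 W
P_total = P_R1 + P_R2 + P_R3 + P_R4 + P_R5 = 0.1877 W

Final answer: 0.1877 W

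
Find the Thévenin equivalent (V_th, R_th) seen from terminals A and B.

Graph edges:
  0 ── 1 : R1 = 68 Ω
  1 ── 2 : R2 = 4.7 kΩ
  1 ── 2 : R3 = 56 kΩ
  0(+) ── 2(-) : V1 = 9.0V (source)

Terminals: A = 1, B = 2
Step 1 — V_th is the open-circuit voltage V_A - V_B (nothing connected across the terminals).
Nodal analysis, taking node 2 as the 0 V reference.
Source V1 fixes V_0 = 9 V.
KCL at each unknown node (sum of currents leaving = 0; resistances in Ω):
  Node 1: (V_1 - 9)/68 + (V_1 - 0)/4700 + (V_1 - 0)/56000 = 0
Collecting terms: 0.01494 × V_1 = 0.1324  =>  V_1 = 8.861 V
V_th = V_1 - V_2 = 8.861 - 0 = 8.861 V
Step 2 — R_th: zero the source — replace V1 by a short circuit (node 2 merges into node 0) — and find the resistance seen between A (node 1) and B (node 0).
Reduce the network between node 1 (A) and node 0 (B) by series/parallel combination:
  Rp1 = R1 ‖ R2 ‖ R3 (parallel, all between nodes 0 and 1) = 1/(1/68 + 1/4700 + 1/56000) = 66.95 Ω
R_th = 66.95 Ω

Final answer: V_th = 8.861 V, R_th = 66.95 Ω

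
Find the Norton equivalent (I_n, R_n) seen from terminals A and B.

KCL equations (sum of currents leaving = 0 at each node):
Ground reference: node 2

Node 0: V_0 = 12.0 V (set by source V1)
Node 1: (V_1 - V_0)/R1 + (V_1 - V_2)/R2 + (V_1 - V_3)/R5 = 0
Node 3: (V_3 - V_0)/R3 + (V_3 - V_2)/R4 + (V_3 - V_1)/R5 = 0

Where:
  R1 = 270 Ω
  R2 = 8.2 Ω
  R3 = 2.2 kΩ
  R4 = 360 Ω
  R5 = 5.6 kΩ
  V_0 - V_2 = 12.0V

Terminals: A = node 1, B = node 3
Find the Thévenin equivalent first; then I_n = V_th/R_th and R_n = R_th.
Step 1 — V_th is the open-circuit voltage V_A - V_B (nothing connected across the terminals).
Nodal analysis, taking node 2 as the 0 V reference.
Source V1 fixes V_0 = 12 V.
KCL at each unknown node (sum of currents leaving = 0; resistances in Ω):
  Node 1: (V_1 - 12)/270 + (V_1 - 0)/8.2 + (V_1 - V_3)/5600 = 0
  Node 3: (V_3 - 12)/2200 + (V_3 - 0)/360 + (V_3 - V_1)/5600 = 0
Collecting terms (coefficients in siemens):
  0.1258·V_1 - 0.0001786·V_3 = 0.04444
  0.003411·V_3 - 0.0001786·V_1 = 0.005455
Determinant D = (0.1258)(0.003411) - (-0.0001786)(-0.0001786) = 0.0004292
V_1 = [(0.04444)(0.003411) - (-0.0001786)(0.005455)]/D = 0.3555 V
V_3 = [(0.1258)(0.005455) - (0.04444)(-0.0001786)]/D = 1.618 V
V_th = V_1 - V_3 = 0.3555 - 1.618 = -1.262 V
Step 2 — R_th: zero the source — replace V1 by a short circuit (node 2 merges into node 0) — and find the resistance seen between A (node 1) and B (node 3).
Reduce the network between node 1 (A) and node 3 (B) by series/parallel combination:
  Rp1 = R1 ‖ R2 (parallel, both between nodes 0 and 1) = 1/(1/270 + 1/8.2) = 7.958 Ω
  Rp2 = R3 ‖ R4 (parallel, both between nodes 0 and 3) = 1/(1/2200 + 1/360) = 309.4 Ω
  Rs1 = Rp1 + Rp2 (series, joined only at node 0) = 7.958 + 309.4 = 317.3 Ω
  Rp3 = R5 ‖ Rs1 (parallel, both between nodes 1 and 3) = 1/(1/5600 + 1/317.3) = 300.3 Ω
R_th = 300.3 Ω
I_n = V_th/R_th = -1.262/300.3 = -0.004203 A, and R_n = R_th = 300.3 Ω

Final answer: I_n = -0.004203 A, R_n = 300.3 Ω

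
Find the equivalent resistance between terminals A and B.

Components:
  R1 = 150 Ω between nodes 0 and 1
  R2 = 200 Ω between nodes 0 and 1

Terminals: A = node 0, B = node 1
Reduce the network between node 0 (A) and node 1 (B) by series/parallel combination:
  Rp1 = R1 ‖ R2 (parallel, both between nodes 0 and 1) = 1/(1/150 + 1/200) = 85.71 Ω
R_eq = 85.71 Ω

Final answer: 85.71 Ω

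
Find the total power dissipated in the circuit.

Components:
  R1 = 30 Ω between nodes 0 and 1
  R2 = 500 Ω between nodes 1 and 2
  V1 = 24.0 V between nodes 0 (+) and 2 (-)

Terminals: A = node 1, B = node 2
Nodal analysis, taking node 2 as the 0 V reference.
Source V1 fixes V_0 = 24 V.
KCL at each unknown node (sum of currents leaving = 0; resistances in Ω):
  Node 1: (V_1 - 24)/30 + (V_1 - 0)/500 = 0
Collecting terms: 0.03533 × V_1 = 0.8  =>  V_1 = 22.64 V
Power in each resistor, P = (ΔV)²/R:
  P_R1 = (24 - 22.64)²/30 = 0.06152 W
  P_R2 = (22.64 - 0)²/500 = 1.025 W
P_total = P_R1 + P_R2 = 1.087 W

Final answer: 1.087 W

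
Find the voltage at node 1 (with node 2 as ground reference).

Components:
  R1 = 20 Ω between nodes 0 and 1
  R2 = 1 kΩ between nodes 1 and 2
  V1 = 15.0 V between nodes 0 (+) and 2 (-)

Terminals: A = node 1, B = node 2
Nodal analysis, taking node 2 as the 0 V reference.
Source V1 fixes V_0 = 15 V.
KCL at each unknown node (sum of currents leaving = 0; resistances in Ω):
  Node 1: (V_1 - 15)/20 + (V_1 - 0)/1000 = 0
Collecting terms: 0.051 × V_1 = 0.75  =>  V_1 = 14.71 V
The requested potential is V_1 = 14.71 V.

Final answer: V_1 = 14.71 V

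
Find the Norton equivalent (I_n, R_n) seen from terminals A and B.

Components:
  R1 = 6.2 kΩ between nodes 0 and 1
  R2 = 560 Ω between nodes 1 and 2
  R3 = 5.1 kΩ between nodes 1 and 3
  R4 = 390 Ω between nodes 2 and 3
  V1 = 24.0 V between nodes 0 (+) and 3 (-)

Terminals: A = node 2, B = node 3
Find the Thévenin equivalent first; then I_n = V_th/R_th and R_n = R_th.
Step 1 — V_th is the open-circuit voltage V_A - V_B (nothing connected across the terminals).
Nodal analysis, taking node 3 as the 0 V reference.
Source V1 fixes V_0 = 24 V.
KCL at each unknown node (sum of currents leaving = 0; resistances in Ω):
  Node 1: (V_1 - 24)/6200 + (V_1 - V_2)/560 + (V_1 - 0)/5100 = 0
  Node 2: (V_2 - V_1)/560 + (V_2 - 0)/390 = 0
Collecting terms (coefficients in siemens):
  0.002143·V_1 - 0.001786·V_2 = 0.003871
  0.00435·V_2 - 0.001786·V_1 = 0
Determinant D = (0.002143)(0.00435) - (-0.001786)(-0.001786) = 0.000006133
V_1 = [(0.003871)(0.00435) - (-0.001786)(0)]/D = 2.745 V
V_2 = [(0.002143)(0) - (0.003871)(-0.001786)]/D = 1.127 V
V_th = V_2 - V_3 = 1.127 - 0 = 1.127 V
Step 2 — R_th: zero the source — replace V1 by a short circuit (node 3 merges into node 0) — and find the resistance seen between A (node 2) and B (node 0).
Reduce the network between node 2 (A) and node 0 (B) by series/parallel combination:
  Rp1 = R1 ‖ R3 (parallel, both between nodes 0 and 1) = 1/(1/6200 + 1/5100) = 2798 Ω
  Rs1 = R2 + Rp1 (series, joined only at node 1) = 560 + 2798 = 3358 Ω
  Rp2 = R4 ‖ Rs1 (parallel, both between nodes 0 and 2) = 1/(1/390 + 1/3358) = 349.4 Ω
R_th = 349.4 Ω
I_n = V_th/R_th = 1.127/349.4 = 0.003225 A, and R_n = R_th = 349.4 Ω

Final answer: I_n = 0.003225 A, R_n = 349.4 Ω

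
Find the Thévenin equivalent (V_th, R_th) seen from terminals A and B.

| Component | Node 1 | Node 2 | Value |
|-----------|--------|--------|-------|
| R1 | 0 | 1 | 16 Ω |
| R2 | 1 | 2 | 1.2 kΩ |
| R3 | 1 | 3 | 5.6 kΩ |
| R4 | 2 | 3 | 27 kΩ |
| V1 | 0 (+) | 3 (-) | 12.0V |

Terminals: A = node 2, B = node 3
Step 1 — V_th is the open-circuit voltage V_A - V_B (nothing connected across the terminals).
Nodal analysis, taking node 3 as the 0 V reference.
Source V1 fixes V_0 = 12 V.
KCL at each unknown node (sum of currents leaving = 0; resistances in Ω):
  Node 1: (V_1 - 12)/16 + (V_1 - V_2)/1200 + (V_1 - 0)/5600 = 0
  Node 2: (V_2 - V_1)/1200 + (V_2 - 0)/27000 = 0
Collecting terms (coefficients in siemens):
  0.06351·V_1 - 0.0008333·V_2 = 0.75
  0.0008704·V_2 - 0.0008333·V_1 = 0
Determinant D = (0.06351)(0.0008704) - (-0.0008333)(-0.0008333) = 0.00005458
V_1 = [(0.75)(0.0008704) - (-0.0008333)(0)]/D = 11.96 V
V_2 = [(0.06351)(0) - (0.75)(-0.0008333)]/D = 11.45 V
V_th = V_2 - V_3 = 11.45 - 0 = 11.45 V
Step 2 — R_th: zero the source — replace V1 by a short circuit (node 3 merges into node 0) — and find the resistance seen between A (node 2) and B (node 0).
Reduce the network between node 2 (A) and node 0 (B) by series/parallel combination:
  Rp1 = R1 ‖ R3 (parallel, both between nodes 0 and 1) = 1/(1/16 + 1/5600) = 15.95 Ω
  Rs1 = R2 + Rp1 (series, joined only at node 1) = 1200 + 15.95 = 1216 Ω
  Rp2 = R4 ‖ Rs1 (parallel, both between nodes 0 and 2) = 1/(1/27000 + 1/1216) = 1164 Ω
R_th = 1.164 kΩ

Final answer: V_th = 11.45 V, R_th = 1.164 kΩ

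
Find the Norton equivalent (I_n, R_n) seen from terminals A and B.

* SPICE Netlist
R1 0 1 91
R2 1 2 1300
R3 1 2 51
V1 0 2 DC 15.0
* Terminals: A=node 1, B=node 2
Find the Thévenin equivalent first; then I_n = V_th/R_th and R_n = R_th.
Step 1 — V_th is the open-circuit voltage V_A - V_B (nothing connected across the terminals).
Nodal analysis, taking node 2 as the 0 V reference.
Source V1 fixes V_0 = 15 V.
KCL at each unknown node (sum of currents leaving = 0; resistances in Ω):
  Node 1: (V_1 - 15)/91 + (V_1 - 0)/1300 + (V_1 - 0)/51 = 0
Collecting terms: 0.03137 × V_1 = 0.1648  =>  V_1 = 5.255 V
V_th = V_1 - V_2 = 5.255 - 0 = 5.255 V
Step 2 — R_th: zero the source — replace V1 by a short circuit (node 2 merges into node 0) — and find the resistance seen between A (node 1) and B (node 0).
Reduce the network between node 1 (A) and node 0 (B) by series/parallel combination:
  Rp1 = R1 ‖ R2 ‖ R3 (parallel, all between nodes 0 and 1) = 1/(1/91 + 1/1300 + 1/51) = 31.88 Ω
R_th = 31.88 Ω
I_n = V_th/R_th = 5.255/31.88 = 0.1648 A, and R_n = R_th = 31.88 Ω

Final answer: I_n = 0.1648 A, R_n = 31.88 Ω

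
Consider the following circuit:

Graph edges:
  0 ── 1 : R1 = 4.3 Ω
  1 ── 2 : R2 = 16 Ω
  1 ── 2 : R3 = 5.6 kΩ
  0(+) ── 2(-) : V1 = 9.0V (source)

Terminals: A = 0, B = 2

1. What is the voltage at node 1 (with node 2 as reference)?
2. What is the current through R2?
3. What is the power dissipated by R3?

Nodal analysis, taking node 2 as the 0 V reference.
Source V1 fixes V_0 = 9 V.
KCL at each unknown node (sum of currents leaving = 0; resistances in Ω):
  Node 1: (V_1 - 9)/4.3 + (V_1 - 0)/16 + (V_1 - 0)/5600 = 0
Collecting terms: 0.2952 × V_1 = 2.093  =>  V_1 = 7.089 V
Part 1:
  Read off the nodal solution: V_1 = 7.089 V
Part 2:
  I_R2 = (V_1 - V_2)/R2 = (7.089 - 0)/16 = 0.4431 A
  Magnitude: I_R2 = 0.4431 A
Part 3:
  I_R3 = (V_1 - V_2)/R3 = (7.089 - 0)/5600 = 0.001266 A
  P_R3 = I_R3² × R3 = (0.001266)² × 5600 = 0.008975 W

Final answers:
1. V_1 = 7.089 V
2. I_R2 = 0.4431 A
3. P_R3 = 0.008975 W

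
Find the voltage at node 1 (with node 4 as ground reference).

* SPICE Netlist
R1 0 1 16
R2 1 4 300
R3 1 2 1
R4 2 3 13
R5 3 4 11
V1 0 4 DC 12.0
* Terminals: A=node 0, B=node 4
Nodal analysis, taking node 4 as the 0 V reference.
Source V1 fixes V_0 = 12 V.
KCL at each unknown node (sum of currents leaving = 0; resistances in Ω):
  Node 1: (V_1 - 12)/16 + (V_1 - 0)/300 + (V_1 - V_2)/1 = 0
  Node 2: (V_2 - V_1)/1 + (V_2 - V_3)/13 = 0
  Node 3: (V_3 - V_2)/13 + (V_3 - 0)/11 = 0
Collecting terms (coefficients in siemens):
  1.066·V_1 - 1·V_2 = 0.75
  1.077·V_2 - 1·V_1 - 0.07692·V_3 = 0
  0.1678·V_3 - 0.07692·V_2 = 0
Solving these 3 simultaneous equations (Gaussian elimination) gives:
  V_1 = 7.087 V, V_2 = 6.803 V, V_3 = 3.118 V
The requested potential is V_1 = 7.087 V.

Final answer: V_1 = 7.087 V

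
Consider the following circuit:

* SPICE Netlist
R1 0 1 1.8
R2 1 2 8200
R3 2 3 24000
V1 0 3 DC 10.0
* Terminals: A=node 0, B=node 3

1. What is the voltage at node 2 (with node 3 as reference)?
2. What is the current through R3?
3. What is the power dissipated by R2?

Nodal analysis, taking node 3 as the 0 V reference.
Source V1 fixes V_0 = 10 V.
KCL at each unknown node (sum of currents leaving = 0; resistances in Ω):
  Node 1: (V_1 - 10)/1.8 + (V_1 - V_2)/8200 = 0
  Node 2: (V_2 - V_1)/8200 + (V_2 - 0)/24000 = 0
Collecting terms (coefficients in siemens):
  0.5557·V_1 - 0.000122·V_2 = 5.556
  0.0001636·V_2 - 0.000122·V_1 = 0
Determinant D = (0.5557)(0.0001636) - (-0.000122)(-0.000122) = 0.0000909
V_1 = [(5.556)(0.0001636) - (-0.000122)(0)]/D = 9.999 V
V_2 = [(0.5557)(0) - (5.556)(-0.000122)]/D = 7.453 V
Part 1:
  Read off the nodal solution: V_2 = 7.453 V
Part 2:
  I_R3 = (V_2 - V_3)/R3 = (7.453 - 0)/24000 = 0.0003105 A
  Magnitude: I_R3 = 0.0003105 A
Part 3:
  I_R2 = (V_1 - V_2)/R2 = (9.999 - 7.453)/8200 = 0.0003105 A
  P_R2 = I_R2² × R2 = (0.0003105)² × 8200 = 0.0007908 W

Final answers:
1. V_2 = 7.453 V
2. I_R3 = 0.0003105 A
3. P_R2 = 0.0007908 W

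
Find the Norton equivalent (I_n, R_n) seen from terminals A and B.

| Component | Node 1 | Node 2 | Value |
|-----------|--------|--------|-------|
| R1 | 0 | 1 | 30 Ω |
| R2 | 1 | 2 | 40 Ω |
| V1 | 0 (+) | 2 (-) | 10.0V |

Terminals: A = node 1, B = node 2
Find the Thévenin equivalent first; then I_n = V_th/R_th and R_n = R_th.
Step 1 — V_th is the open-circuit voltage V_A - V_B (nothing connected across the terminals).
Nodal analysis, taking node 2 as the 0 V reference.
Source V1 fixes V_0 = 10 V.
KCL at each unknown node (sum of currents leaving = 0; resistances in Ω):
  Node 1: (V_1 - 10)/30 + (V_1 - 0)/40 = 0
Collecting terms: 0.05833 × V_1 = 0.3333  =>  V_1 = 5.714 V
V_th = V_1 - V_2 = 5.714 - 0 = 5.714 V
Step 2 — R_th: zero the source — replace V1 by a short circuit (node 2 merges into node 0) — and find the resistance seen between A (node 1) and B (node 0).
Reduce the network between node 1 (A) and node 0 (B) by series/parallel combination:
  Rp1 = R1 ‖ R2 (parallel, both between nodes 0 and 1) = 1/(1/30 + 1/40) = 17.14 Ω
R_th = 17.14 Ω
I_n = V_th/R_th = 5.714/17.14 = 0.3333 A, and R_n = R_th = 17.14 Ω

Final answer: I_n = 0.3333 A, R_n = 17.14 Ω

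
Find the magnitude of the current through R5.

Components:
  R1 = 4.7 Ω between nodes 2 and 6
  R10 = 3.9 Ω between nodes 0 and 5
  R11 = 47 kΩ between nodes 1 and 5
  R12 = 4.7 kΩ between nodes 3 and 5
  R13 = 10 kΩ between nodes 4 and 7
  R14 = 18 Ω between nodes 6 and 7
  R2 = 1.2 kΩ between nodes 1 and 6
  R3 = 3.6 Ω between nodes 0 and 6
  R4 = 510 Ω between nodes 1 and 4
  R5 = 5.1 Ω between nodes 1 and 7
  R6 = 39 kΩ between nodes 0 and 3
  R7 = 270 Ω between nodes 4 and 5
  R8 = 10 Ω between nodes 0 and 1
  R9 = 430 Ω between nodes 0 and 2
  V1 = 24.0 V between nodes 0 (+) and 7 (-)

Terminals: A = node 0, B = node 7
Nodal analysis, taking node 7 as the 0 V reference.
Source V1 fixes V_0 = 24 V.
KCL at each unknown node (sum of currents leaving = 0; resistances in Ω):
  Node 1: (V_1 - V_6)/1200 + (V_1 - V_4)/510 + (V_1 - 0)/5.1 + (V_1 - 24)/10 + (V_1 - V_5)/47000 = 0
  Node 2: (V_2 - V_6)/4.7 + (V_2 - 24)/430 = 0
  Node 3: (V_3 - 24)/39000 + (V_3 - V_5)/4700 = 0
  Node 4: (V_4 - V_1)/510 + (V_4 - V_5)/270 + (V_4 - 0)/10000 = 0
  Node 5: (V_5 - V_4)/270 + (V_5 - 24)/3.9 + (V_5 - V_1)/47000 + (V_5 - V_3)/4700 = 0
  Node 6: (V_6 - V_2)/4.7 + (V_6 - V_1)/1200 + (V_6 - 24)/3.6 + (V_6 - 0)/18 = 0
Collecting terms (coefficients in siemens):
  0.2989·V_1 - 0.001961·V_4 - 0.00002128·V_5 - 0.0008333·V_6 = 2.4
  0.2151·V_2 - 0.2128·V_6 = 0.05581
  0.0002384·V_3 - 0.0002128·V_5 = 0.0006154
  0.005764·V_4 - 0.001961·V_1 - 0.003704·V_5 = 0
  0.2603·V_5 - 0.00002128·V_1 - 0.0002128·V_3 - 0.003704·V_4 = 6.154
  0.5469·V_6 - 0.0008333·V_1 - 0.2128·V_2 = 6.667
Solving these 6 simultaneous equations (Gaussian elimination) gives:
  V_1 = 8.206 V, V_2 = 20.04 V, V_3 = 23.92 V, V_4 = 18.16 V
  V_5 = 23.92 V, V_6 = 20 V
I_R5 = (V_1 - V_7)/R5 = (8.206 - 0)/5.1 = 1.609 A
|I_R5| = 1.609 A

Final answer: |I_R5| = 1.609 A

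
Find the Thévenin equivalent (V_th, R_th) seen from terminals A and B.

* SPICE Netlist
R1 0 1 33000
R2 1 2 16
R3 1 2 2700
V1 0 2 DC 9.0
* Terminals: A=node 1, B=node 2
Step 1 — V_th is the open-circuit voltage V_A - V_B (nothing connected across the terminals).
Nodal analysis, taking node 2 as the 0 V reference.
Source V1 fixes V_0 = 9 V.
KCL at each unknown node (sum of currents leaving = 0; resistances in Ω):
  Node 1: (V_1 - 9)/33000 + (V_1 - 0)/16 + (V_1 - 0)/2700 = 0
Collecting terms: 0.0629 × V_1 = 0.0002727  =>  V_1 = 0.004336 V
V_th = V_1 - V_2 = 0.004336 - 0 = 0.004336 V
Step 2 — R_th: zero the source — replace V1 by a short circuit (node 2 merges into node 0) — and find the resistance seen between A (node 1) and B (node 0).
Reduce the network between node 1 (A) and node 0 (B) by series/parallel combination:
  Rp1 = R1 ‖ R2 ‖ R3 (parallel, all between nodes 0 and 1) = 1/(1/33000 + 1/16 + 1/2700) = 15.9 Ω
R_th = 15.9 Ω

Final answer: V_th = 0.004336 V, R_th = 15.9 Ω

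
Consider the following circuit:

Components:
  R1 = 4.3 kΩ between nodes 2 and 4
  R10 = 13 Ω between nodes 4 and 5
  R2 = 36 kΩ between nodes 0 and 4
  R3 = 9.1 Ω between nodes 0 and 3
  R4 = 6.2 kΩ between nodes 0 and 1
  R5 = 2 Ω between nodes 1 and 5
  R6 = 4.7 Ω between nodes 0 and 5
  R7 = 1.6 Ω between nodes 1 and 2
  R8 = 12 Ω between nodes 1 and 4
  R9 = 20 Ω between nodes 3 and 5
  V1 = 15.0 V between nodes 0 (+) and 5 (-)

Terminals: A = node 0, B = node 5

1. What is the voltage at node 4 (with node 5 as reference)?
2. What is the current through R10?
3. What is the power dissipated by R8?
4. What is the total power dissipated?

Nodal analysis, taking node 5 as the 0 V reference.
Source V1 fixes V_0 = 15 V.
KCL at each unknown node (sum of currents leaving = 0; resistances in Ω):
  Node 1: (V_1 - 15)/6200 + (V_1 - 0)/2 + (V_1 - V_2)/1.6 + (V_1 - V_4)/12 = 0
  Node 2: (V_2 - V_4)/4300 + (V_2 - V_1)/1.6 = 0
  Node 3: (V_3 - 15)/9.1 + (V_3 - 0)/20 = 0
  Node 4: (V_4 - V_2)/4300 + (V_4 - 15)/36000 + (V_4 - V_1)/12 + (V_4 - 0)/13 = 0
Collecting terms (coefficients in siemens):
  1.208·V_1 - 0.625·V_2 - 0.08333·V_4 = 0.002419
  0.6252·V_2 - 0.625·V_1 - 0.0002326·V_4 = 0
  0.1599·V_3 = 1.648
  0.1605·V_4 - 0.08333·V_1 - 0.0002326·V_2 = 0.0004167
Solving these 4 simultaneous equations (Gaussian elimination) gives:
  V_1 = 0.00488 V, V_2 = 0.00488 V, V_3 = 10.31 V, V_4 = 0.005136 V
Part 1:
  Read off the nodal solution: V_4 = 0.005136 V
Part 2:
  I_R10 = (V_4 - V_5)/R10 = (0.005136 - 0)/13 = 0.0003951 A
  Magnitude: I_R10 = 0.0003951 A
Part 3:
  I_R8 = (V_1 - V_4)/R8 = (0.00488 - 0.005136)/12 = -0.00002136 A
  P_R8 = I_R8² × R8 = (-0.00002136)² × 12 = 0.000000005476 W
Part 4:
  Power in each resistor, P = (ΔV)²/R:
    P_R1 = (0.00488 - 0.005136)²/4300 = 0.00000000001527 W
    P_R2 = (15 - 0.005136)²/36000 = 0.006246 W
    P_R3 = (15 - 10.31)²/9.1 = 2.418 W
    P_R4 = (15 - 0.00488)²/6200 = 0.03627 W
    P_R5 = (0.00488 - 0)²/2 = 0.00001191 W
    P_R6 = (15 - 0)²/4.7 = 47.87 W
    P_R7 = (0.00488 - 0.00488)²/1.6 = 0.000000000000005682 W
    P_R8 = (0.00488 - 0.005136)²/12 = 0.000000005476 W
    P_R9 = (10.31 - 0)²/20 = 5.314 W
    P_R10 = (0.005136 - 0)²/13 = 0.000002029 W
  P_total = P_R1 + P_R2 + P_R3 + P_R4 + P_R5 + P_R6 + P_R7 + P_R8 + P_R9 + P_R10 = 55.65 W

Final answers:
1. V_4 = 0.005136 V
2. I_R10 = 0.0003951 A
3. P_R8 = 5.476e-09 W
4. P_total = 55.65 W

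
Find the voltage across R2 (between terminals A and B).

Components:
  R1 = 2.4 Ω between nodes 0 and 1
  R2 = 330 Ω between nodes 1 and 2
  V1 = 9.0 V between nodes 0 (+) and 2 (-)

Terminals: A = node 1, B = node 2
R1 and R2 are in series across V1 (node 0 → node 1 → node 2), and the output A–B is taken across R2, so this is a voltage divider.
Series current: I = V1/(R1 + R2) = 9/(2.4 + 330) = 9/332.4 = 0.02708 A
V_R2 = I × R2 = V1 × R2/(R1 + R2) = 9 × 330/332.4 = 8.935 V

Final answer: 8.935 V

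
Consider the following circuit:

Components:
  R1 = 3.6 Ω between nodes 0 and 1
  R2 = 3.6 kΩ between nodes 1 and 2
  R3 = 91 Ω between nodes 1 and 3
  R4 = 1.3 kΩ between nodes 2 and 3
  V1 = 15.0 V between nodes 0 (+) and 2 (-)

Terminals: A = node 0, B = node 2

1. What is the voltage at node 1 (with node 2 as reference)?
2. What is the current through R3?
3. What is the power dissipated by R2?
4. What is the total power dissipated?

Nodal analysis, taking node 2 as the 0 V reference.
Source V1 fixes V_0 = 15 V.
KCL at each unknown node (sum of currents leaving = 0; resistances in Ω):
  Node 1: (V_1 - 15)/3.6 + (V_1 - 0)/3600 + (V_1 - V_3)/91 = 0
  Node 3: (V_3 - V_1)/91 + (V_3 - 0)/1300 = 0
Collecting terms (coefficients in siemens):
  0.289·V_1 - 0.01099·V_3 = 4.167
  0.01176·V_3 - 0.01099·V_1 = 0
Determinant D = (0.289)(0.01176) - (-0.01099)(-0.01099) = 0.003278
V_1 = [(4.167)(0.01176) - (-0.01099)(0)]/D = 14.95 V
V_3 = [(0.289)(0) - (4.167)(-0.01099)]/D = 13.97 V
Part 1:
  Read off the nodal solution: V_1 = 14.95 V
Part 2:
  I_R3 = (V_1 - V_3)/R3 = (14.95 - 13.97)/91 = 0.01075 A
  Magnitude: I_R3 = 0.01075 A
Part 3:
  I_R2 = (V_1 - V_2)/R2 = (14.95 - 0)/3600 = 0.004152 A
  P_R2 = I_R2² × R2 = (0.004152)² × 3600 = 0.06205 W
Part 4:
  Power in each resistor, P = (ΔV)²/R:
    P_R1 = (15 - 14.95)²/3.6 = 0.0007989 W
    P_R2 = (14.95 - 0)²/3600 = 0.06205 W
    P_R3 = (14.95 - 13.97)²/91 = 0.01051 W
    P_R4 = (0 - 13.97)²/1300 = 0.1501 W
  P_total = P_R1 + P_R2 + P_R3 + P_R4 = 0.2235 W

Final answers:
1. V_1 = 14.95 V
2. I_R3 = 0.01075 A
3. P_R2 = 0.06205 W
4. P_total = 0.2235 W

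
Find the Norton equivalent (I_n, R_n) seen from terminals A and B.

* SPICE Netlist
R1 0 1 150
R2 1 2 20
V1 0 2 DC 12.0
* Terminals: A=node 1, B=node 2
Find the Thévenin equivalent first; then I_n = V_th/R_th and R_n = R_th.
Step 1 — V_th is the open-circuit voltage V_A - V_B (nothing connected across the terminals).
Nodal analysis, taking node 2 as the 0 V reference.
Source V1 fixes V_0 = 12 V.
KCL at each unknown node (sum of currents leaving = 0; resistances in Ω):
  Node 1: (V_1 - 12)/150 + (V_1 - 0)/20 = 0
Collecting terms: 0.05667 × V_1 = 0.08  =>  V_1 = 1.412 V
V_th = V_1 - V_2 = 1.412 - 0 = 1.412 V
Step 2 — R_th: zero the source — replace V1 by a short circuit (node 2 merges into node 0) — and find the resistance seen between A (node 1) and B (node 0).
Reduce the network between node 1 (A) and node 0 (B) by series/parallel combination:
  Rp1 = R1 ‖ R2 (parallel, both between nodes 0 and 1) = 1/(1/150 + 1/20) = 17.65 Ω
R_th = 17.65 Ω
I_n = V_th/R_th = 1.412/17.65 = 0.08 A, and R_n = R_th = 17.65 Ω

Final answer: I_n = 0.08 A, R_n = 17.65 Ω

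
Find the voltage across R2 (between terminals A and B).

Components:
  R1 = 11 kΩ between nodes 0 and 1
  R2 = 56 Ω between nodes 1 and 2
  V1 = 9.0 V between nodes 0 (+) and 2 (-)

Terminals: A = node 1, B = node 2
R1 and R2 are in series across V1 (node 0 → node 1 → node 2), and the output A–B is taken across R2, so this is a voltage divider.
Series current: I = V1/(R1 + R2) = 9/(11000 + 56) = 9/11060 = 0.000814 A
V_R2 = I × R2 = V1 × R2/(R1 + R2) = 9 × 56/11060 = 0.04559 V

Final answer: 0.04559 V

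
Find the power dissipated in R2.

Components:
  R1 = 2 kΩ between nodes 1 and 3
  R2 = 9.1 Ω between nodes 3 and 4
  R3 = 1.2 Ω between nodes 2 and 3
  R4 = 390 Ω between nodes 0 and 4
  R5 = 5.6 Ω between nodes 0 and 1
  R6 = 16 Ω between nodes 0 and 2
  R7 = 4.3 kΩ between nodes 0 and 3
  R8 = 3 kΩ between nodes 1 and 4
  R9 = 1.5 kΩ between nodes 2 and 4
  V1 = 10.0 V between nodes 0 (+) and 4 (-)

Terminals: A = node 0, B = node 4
Nodal analysis, taking node 4 as the 0 V reference.
Source V1 fixes V_0 = 10 V.
KCL at each unknown node (sum of currents leaving = 0; resistances in Ω):
  Node 1: (V_1 - V_3)/2000 + (V_1 - 10)/5.6 + (V_1 - 0)/3000 = 0
  Node 2: (V_2 - V_3)/1.2 + (V_2 - 10)/16 + (V_2 - 0)/1500 = 0
  Node 3: (V_3 - V_1)/2000 + (V_3 - 0)/9.1 + (V_3 - V_2)/1.2 + (V_3 - 10)/4300 = 0
Collecting terms (coefficients in siemens):
  0.1794·V_1 - 0.0005·V_3 = 1.786
  0.8965·V_2 - 0.8333·V_3 = 0.625
  0.944·V_3 - 0.0005·V_1 - 0.8333·V_2 = 0.002326
Solving these 3 simultaneous equations (Gaussian elimination) gives:
  V_1 = 9.963 V, V_2 = 3.926 V, V_3 = 3.474 V
I_R2 = (V_3 - V_4)/R2 = (3.474 - 0)/9.1 = 0.3818 A
P_R2 = I_R2² × R2 = (0.3818)² × 9.1 = 1.326 W

Final answer: 1.326 W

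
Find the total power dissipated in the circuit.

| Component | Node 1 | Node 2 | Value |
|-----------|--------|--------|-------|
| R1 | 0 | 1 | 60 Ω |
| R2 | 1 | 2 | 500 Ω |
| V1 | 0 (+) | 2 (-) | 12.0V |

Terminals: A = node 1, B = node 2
Nodal analysis, taking node 2 as the 0 V reference.
Source V1 fixes V_0 = 12 V.
KCL at each unknown node (sum of currents leaving = 0; resistances in Ω):
  Node 1: (V_1 - 12)/60 + (V_1 - 0)/500 = 0
Collecting terms: 0.01867 × V_1 = 0.2  =>  V_1 = 10.71 V
Power in each resistor, P = (ΔV)²/R:
  P_R1 = (12 - 10.71)²/60 = 0.02755 W
  P_R2 = (10.71 - 0)²/500 = 0.2296 W
P_total = P_R1 + P_R2 = 0.2571 W

Final answer: 0.2571 W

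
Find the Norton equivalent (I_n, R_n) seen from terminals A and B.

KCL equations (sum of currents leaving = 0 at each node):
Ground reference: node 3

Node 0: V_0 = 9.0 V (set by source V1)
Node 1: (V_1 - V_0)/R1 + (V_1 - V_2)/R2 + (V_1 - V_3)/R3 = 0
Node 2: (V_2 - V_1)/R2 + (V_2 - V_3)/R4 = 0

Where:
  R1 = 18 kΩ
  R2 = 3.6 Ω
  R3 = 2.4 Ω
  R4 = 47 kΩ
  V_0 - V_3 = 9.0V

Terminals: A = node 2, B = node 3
Find the Thévenin equivalent first; then I_n = V_th/R_th and R_n = R_th.
Step 1 — V_th is the open-circuit voltage V_A - V_B (nothing connected across the terminals).
Nodal analysis, taking node 3 as the 0 V reference.
Source V1 fixes V_0 = 9 V.
KCL at each unknown node (sum of currents leaving = 0; resistances in Ω):
  Node 1: (V_1 - 9)/18000 + (V_1 - V_2)/3.6 + (V_1 - 0)/2.4 = 0
  Node 2: (V_2 - V_1)/3.6 + (V_2 - 0)/47000 = 0
Collecting terms (coefficients in siemens):
  0.6945·V_1 - 0.2778·V_2 = 0.0005
  0.2778·V_2 - 0.2778·V_1 = 0
Determinant D = (0.6945)(0.2778) - (-0.2778)(-0.2778) = 0.1158
V_1 = [(0.0005)(0.2778) - (-0.2778)(0)]/D = 0.0012 V
V_2 = [(0.6945)(0) - (0.0005)(-0.2778)]/D = 0.0012 V
V_th = V_2 - V_3 = 0.0012 - 0 = 0.0012 V
Step 2 — R_th: zero the source — replace V1 by a short circuit (node 3 merges into node 0) — and find the resistance seen between A (node 2) and B (node 0).
Reduce the network between node 2 (A) and node 0 (B) by series/parallel combination:
  Rp1 = R1 ‖ R3 (parallel, both between nodes 0 and 1) = 1/(1/18000 + 1/2.4) = 2.4 Ω
  Rs1 = R2 + Rp1 (series, joined only at node 1) = 3.6 + 2.4 = 6 Ω
  Rp2 = R4 ‖ Rs1 (parallel, both between nodes 0 and 2) = 1/(1/47000 + 1/6) = 5.999 Ω
R_th = 5.999 Ω
I_n = V_th/R_th = 0.0012/5.999 = 0.0002 A, and R_n = R_th = 5.999 Ω

Final answer: I_n = 0.0002 A, R_n = 5.999 Ω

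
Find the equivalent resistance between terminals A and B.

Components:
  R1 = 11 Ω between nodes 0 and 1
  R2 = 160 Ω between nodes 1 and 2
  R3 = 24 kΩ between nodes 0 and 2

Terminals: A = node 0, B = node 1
Reduce the network between node 0 (A) and node 1 (B) by series/parallel combination:
  Rs1 = R3 + R2 (series, joined only at node 2) = 24000 + 160 = 24160 Ω
  Rp1 = R1 ‖ Rs1 (parallel, both between nodes 0 and 1) = 1/(1/11 + 1/24160) = 10.99 Ω
R_eq = 10.99 Ω

Final answer: 10.99 Ω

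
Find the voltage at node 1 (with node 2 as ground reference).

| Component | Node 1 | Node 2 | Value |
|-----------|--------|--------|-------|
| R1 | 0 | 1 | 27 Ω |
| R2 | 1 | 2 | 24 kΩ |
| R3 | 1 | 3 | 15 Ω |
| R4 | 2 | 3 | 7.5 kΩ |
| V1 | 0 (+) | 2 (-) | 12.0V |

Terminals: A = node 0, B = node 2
Nodal analysis, taking node 2 as the 0 V reference.
Source V1 fixes V_0 = 12 V.
KCL at each unknown node (sum of currents leaving = 0; resistances in Ω):
  Node 1: (V_1 - 12)/27 + (V_1 - 0)/24000 + (V_1 - V_3)/15 = 0
  Node 3: (V_3 - V_1)/15 + (V_3 - 0)/7500 = 0
Collecting terms (coefficients in siemens):
  0.1037·V_1 - 0.06667·V_3 = 0.4444
  0.0668·V_3 - 0.06667·V_1 = 0
Determinant D = (0.1037)(0.0668) - (-0.06667)(-0.06667) = 0.002486
V_1 = [(0.4444)(0.0668) - (-0.06667)(0)]/D = 11.94 V
V_3 = [(0.1037)(0) - (0.4444)(-0.06667)]/D = 11.92 V
The requested potential is V_1 = 11.94 V.

Final answer: V_1 = 11.94 V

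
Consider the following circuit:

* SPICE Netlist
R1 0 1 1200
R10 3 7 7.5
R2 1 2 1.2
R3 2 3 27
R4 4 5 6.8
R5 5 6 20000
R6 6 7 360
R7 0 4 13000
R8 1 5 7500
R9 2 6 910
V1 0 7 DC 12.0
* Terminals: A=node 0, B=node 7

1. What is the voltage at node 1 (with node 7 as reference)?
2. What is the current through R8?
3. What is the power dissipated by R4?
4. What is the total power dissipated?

Nodal analysis, taking node 7 as the 0 V reference.
Source V1 fixes V_0 = 12 V.
KCL at each unknown node (sum of currents leaving = 0; resistances in Ω):
  Node 1: (V_1 - 12)/1200 + (V_1 - V_2)/1.2 + (V_1 - V_5)/7500 = 0
  Node 2: (V_2 - V_1)/1.2 + (V_2 - V_3)/27 + (V_2 - V_6)/910 = 0
  Node 3: (V_3 - V_2)/27 + (V_3 - 0)/7.5 = 0
  Node 4: (V_4 - V_5)/6.8 + (V_4 - 12)/13000 = 0
  Node 5: (V_5 - V_4)/6.8 + (V_5 - V_6)/20000 + (V_5 - V_1)/7500 = 0
  Node 6: (V_6 - V_5)/20000 + (V_6 - 0)/360 + (V_6 - V_2)/910 = 0
Collecting terms (coefficients in siemens):
  0.8343·V_1 - 0.8333·V_2 - 0.0001333·V_5 = 0.01
  0.8715·V_2 - 0.8333·V_1 - 0.03704·V_3 - 0.001099·V_6 = 0
  0.1704·V_3 - 0.03704·V_2 = 0
  0.1471·V_4 - 0.1471·V_5 = 0.0009231
  0.1472·V_5 - 0.0001333·V_1 - 0.1471·V_4 - 0.00005·V_6 = 0
  0.003927·V_6 - 0.001099·V_2 - 0.00005·V_5 = 0
Solving these 6 simultaneous equations (Gaussian elimination) gives:
  V_1 = 0.3551 V, V_2 = 0.3429 V, V_3 = 0.07454 V, V_4 = 3.759 V
  V_5 = 3.755 V, V_6 = 0.1438 V
Part 1:
  Read off the nodal solution: V_1 = 0.3551 V
Part 2:
  I_R8 = (V_1 - V_5)/R8 = (0.3551 - 3.755)/7500 = -0.0004533 A
  Magnitude: I_R8 = 0.0004533 A
Part 3:
  I_R4 = (V_4 - V_5)/R4 = (3.759 - 3.755)/6.8 = 0.0006339 A
  P_R4 = I_R4² × R4 = (0.0006339)² × 6.8 = 0.000002732 W
Part 4:
  Power in each resistor, P = (ΔV)²/R:
    P_R1 = (12 - 0.3551)²/1200 = 0.113 W
    P_R2 = (0.3551 - 0.3429)²/1.2 = 0.0001238 W
    P_R3 = (0.3429 - 0.07454)²/27 = 0.002667 W
    P_R4 = (3.759 - 3.755)²/6.8 = 0.000002732 W
    P_R5 = (3.755 - 0.1438)²/20000 = 0.0006521 W
    P_R6 = (0.1438 - 0)²/360 = 0.00005742 W
    P_R7 = (12 - 3.759)²/13000 = 0.005224 W
    P_R8 = (0.3551 - 3.755)²/7500 = 0.001541 W
    P_R9 = (0.3429 - 0.1438)²/910 = 0.00004357 W
    P_R10 = (0.07454 - 0)²/7.5 = 0.0007408 W
  P_total = P_R1 + P_R2 + P_R3 + P_R4 + P_R5 + P_R6 + P_R7 + P_R8 + P_R9 + P_R10 = 0.1241 W

Final answers:
1. V_1 = 0.3551 V
2. I_R8 = 0.0004533 A
3. P_R4 = 2.732e-06 W
4. P_total = 0.1241 W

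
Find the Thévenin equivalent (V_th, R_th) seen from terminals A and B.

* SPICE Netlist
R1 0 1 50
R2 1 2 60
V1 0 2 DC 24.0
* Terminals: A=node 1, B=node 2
Step 1 — V_th is the open-circuit voltage V_A - V_B (nothing connected across the terminals).
Nodal analysis, taking node 2 as the 0 V reference.
Source V1 fixes V_0 = 24 V.
KCL at each unknown node (sum of currents leaving = 0; resistances in Ω):
  Node 1: (V_1 - 24)/50 + (V_1 - 0)/60 = 0
Collecting terms: 0.03667 × V_1 = 0.48  =>  V_1 = 13.09 V
V_th = V_1 - V_2 = 13.09 - 0 = 13.09 V
Step 2 — R_th: zero the source — replace V1 by a short circuit (node 2 merges into node 0) — and find the resistance seen between A (node 1) and B (node 0).
Reduce the network between node 1 (A) and node 0 (B) by series/parallel combination:
  Rp1 = R1 ‖ R2 (parallel, both between nodes 0 and 1) = 1/(1/50 + 1/60) = 27.27 Ω
R_th = 27.27 Ω

Final answer: V_th = 13.09 V, R_th = 27.27 Ω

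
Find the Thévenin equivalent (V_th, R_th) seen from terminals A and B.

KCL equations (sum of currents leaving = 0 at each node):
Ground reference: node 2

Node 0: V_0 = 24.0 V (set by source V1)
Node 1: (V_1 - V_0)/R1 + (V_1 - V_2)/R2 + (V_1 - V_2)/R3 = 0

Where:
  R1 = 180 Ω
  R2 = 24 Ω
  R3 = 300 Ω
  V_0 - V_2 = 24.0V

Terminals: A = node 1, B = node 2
Step 1 — V_th is the open-circuit voltage V_A - V_B (nothing connected across the terminals).
Nodal analysis, taking node 2 as the 0 V reference.
Source V1 fixes V_0 = 24 V.
KCL at each unknown node (sum of currents leaving = 0; resistances in Ω):
  Node 1: (V_1 - 24)/180 + (V_1 - 0)/24 + (V_1 - 0)/300 = 0
Collecting terms: 0.05056 × V_1 = 0.1333  =>  V_1 = 2.637 V
V_th = V_1 - V_2 = 2.637 - 0 = 2.637 V
Step 2 — R_th: zero the source — replace V1 by a short circuit (node 2 merges into node 0) — and find the resistance seen between A (node 1) and B (node 0).
Reduce the network between node 1 (A) and node 0 (B) by series/parallel combination:
  Rp1 = R1 ‖ R2 ‖ R3 (parallel, all between nodes 0 and 1) = 1/(1/180 + 1/24 + 1/300) = 19.78 Ω
R_th = 19.78 Ω

Final answer: V_th = 2.637 V, R_th = 19.78 Ω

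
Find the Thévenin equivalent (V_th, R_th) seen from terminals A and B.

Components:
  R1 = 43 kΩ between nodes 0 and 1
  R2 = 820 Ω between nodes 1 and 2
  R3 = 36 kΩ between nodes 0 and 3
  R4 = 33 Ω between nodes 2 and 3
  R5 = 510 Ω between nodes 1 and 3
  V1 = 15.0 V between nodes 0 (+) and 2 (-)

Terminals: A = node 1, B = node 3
Step 1 — V_th is the open-circuit voltage V_A - V_B (nothing connected across the terminals).
Nodal analysis, taking node 2 as the 0 V reference.
Source V1 fixes V_0 = 15 V.
KCL at each unknown node (sum of currents leaving = 0; resistances in Ω):
  Node 1: (V_1 - 15)/43000 + (V_1 - 0)/820 + (V_1 - V_3)/510 = 0
  Node 3: (V_3 - 15)/36000 + (V_3 - 0)/33 + (V_3 - V_1)/510 = 0
Collecting terms (coefficients in siemens):
  0.003204·V_1 - 0.001961·V_3 = 0.0003488
  0.03229·V_3 - 0.001961·V_1 = 0.0004167
Determinant D = (0.003204)(0.03229) - (-0.001961)(-0.001961) = 0.0000996
V_1 = [(0.0003488)(0.03229) - (-0.001961)(0.0004167)]/D = 0.1213 V
V_3 = [(0.003204)(0.0004167) - (0.0003488)(-0.001961)]/D = 0.02027 V
V_th = V_1 - V_3 = 0.1213 - 0.02027 = 0.101 V
Step 2 — R_th: zero the source — replace V1 by a short circuit (node 2 merges into node 0) — and find the resistance seen between A (node 1) and B (node 3).
Reduce the network between node 1 (A) and node 3 (B) by series/parallel combination:
  Rp1 = R1 ‖ R2 (parallel, both between nodes 0 and 1) = 1/(1/43000 + 1/820) = 804.7 Ω
  Rp2 = R3 ‖ R4 (parallel, both between nodes 0 and 3) = 1/(1/36000 + 1/33) = 32.97 Ω
  Rs1 = Rp1 + Rp2 (series, joined only at node 0) = 804.7 + 32.97 = 837.6 Ω
  Rp3 = R5 ‖ Rs1 (parallel, both between nodes 1 and 3) = 1/(1/510 + 1/837.6) = 317 Ω
R_th = 317 Ω

Final answer: V_th = 0.101 V, R_th = 317 Ω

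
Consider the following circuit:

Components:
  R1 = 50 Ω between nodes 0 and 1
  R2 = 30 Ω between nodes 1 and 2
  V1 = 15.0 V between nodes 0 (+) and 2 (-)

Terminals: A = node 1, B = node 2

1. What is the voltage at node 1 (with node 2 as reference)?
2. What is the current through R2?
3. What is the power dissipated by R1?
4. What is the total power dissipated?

Nodal analysis, taking node 2 as the 0 V reference.
Source V1 fixes V_0 = 15 V.
KCL at each unknown node (sum of currents leaving = 0; resistances in Ω):
  Node 1: (V_1 - 15)/50 + (V_1 - 0)/30 = 0
Collecting terms: 0.05333 × V_1 = 0.3  =>  V_1 = 5.625 V
Part 1:
  Read off the nodal solution: V_1 = 5.625 V
Part 2:
  I_R2 = (V_1 - V_2)/R2 = (5.625 - 0)/30 = 0.1875 A
  Magnitude: I_R2 = 0.1875 A
Part 3:
  I_R1 = (V_0 - V_1)/R1 = (15 - 5.625)/50 = 0.1875 A
  P_R1 = I_R1² × R1 = (0.1875)² × 50 = 1.758 W
Part 4:
  Power in each resistor, P = (ΔV)²/R:
    P_R1 = (15 - 5.625)²/50 = 1.758 W
    P_R2 = (5.625 - 0)²/30 = 1.055 W
  P_total = P_R1 + P_R2 = 2.812 W

Final answers:
1. V_1 = 5.625 V
2. I_R2 = 0.1875 A
3. P_R1 = 1.758 W
4. P_total = 2.812 W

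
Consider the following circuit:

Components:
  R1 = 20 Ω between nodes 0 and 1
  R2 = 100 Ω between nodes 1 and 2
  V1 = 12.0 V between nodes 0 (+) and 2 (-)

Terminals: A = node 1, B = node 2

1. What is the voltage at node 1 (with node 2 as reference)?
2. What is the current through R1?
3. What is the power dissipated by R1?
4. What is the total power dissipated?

Nodal analysis, taking node 2 as the 0 V reference.
Source V1 fixes V_0 = 12 V.
KCL at each unknown node (sum of currents leaving = 0; resistances in Ω):
  Node 1: (V_1 - 12)/20 + (V_1 - 0)/100 = 0
Collecting terms: 0.06 × V_1 = 0.6  =>  V_1 = 10 V
Part 1:
  Read off the nodal solution: V_1 = 10 V
Part 2:
  I_R1 = (V_0 - V_1)/R1 = (12 - 10)/20 = 0.1 A
  Magnitude: I_R1 = 0.1 A
Part 3:
  I_R1 = (V_0 - V_1)/R1 = (12 - 10)/20 = 0.1 A
  P_R1 = I_R1² × R1 = (0.1)² × 20 = 0.2 W
Part 4:
  Power in each resistor, P = (ΔV)²/R:
    P_R1 = (12 - 10)²/20 = 0.2 W
    P_R2 = (10 - 0)²/100 = 1 W
  P_total = P_R1 + P_R2 = 1.2 W

Final answers:
1. V_1 = 10 V
2. I_R1 = 0.1 A
3. P_R1 = 0.2 W
4. P_total = 1.2 W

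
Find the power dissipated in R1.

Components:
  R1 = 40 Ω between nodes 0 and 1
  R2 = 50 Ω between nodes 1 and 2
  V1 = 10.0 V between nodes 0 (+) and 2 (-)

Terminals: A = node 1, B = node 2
Nodal analysis, taking node 2 as the 0 V reference.
Source V1 fixes V_0 = 10 V.
KCL at each unknown node (sum of currents leaving = 0; resistances in Ω):
  Node 1: (V_1 - 10)/40 + (V_1 - 0)/50 = 0
Collecting terms: 0.045 × V_1 = 0.25  =>  V_1 = 5.556 V
I_R1 = (V_0 - V_1)/R1 = (10 - 5.556)/40 = 0.1111 A
P_R1 = I_R1² × R1 = (0.1111)² × 40 = 0.4938 W

Final answer: 0.4938 W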